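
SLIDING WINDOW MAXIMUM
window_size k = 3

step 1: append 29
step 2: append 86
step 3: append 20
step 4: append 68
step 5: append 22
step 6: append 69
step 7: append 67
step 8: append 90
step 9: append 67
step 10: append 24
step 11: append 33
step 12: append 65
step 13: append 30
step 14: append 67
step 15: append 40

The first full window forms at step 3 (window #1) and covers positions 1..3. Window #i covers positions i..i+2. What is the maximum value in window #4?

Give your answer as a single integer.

step 1: append 29 -> window=[29] (not full yet)
step 2: append 86 -> window=[29, 86] (not full yet)
step 3: append 20 -> window=[29, 86, 20] -> max=86
step 4: append 68 -> window=[86, 20, 68] -> max=86
step 5: append 22 -> window=[20, 68, 22] -> max=68
step 6: append 69 -> window=[68, 22, 69] -> max=69
Window #4 max = 69

Answer: 69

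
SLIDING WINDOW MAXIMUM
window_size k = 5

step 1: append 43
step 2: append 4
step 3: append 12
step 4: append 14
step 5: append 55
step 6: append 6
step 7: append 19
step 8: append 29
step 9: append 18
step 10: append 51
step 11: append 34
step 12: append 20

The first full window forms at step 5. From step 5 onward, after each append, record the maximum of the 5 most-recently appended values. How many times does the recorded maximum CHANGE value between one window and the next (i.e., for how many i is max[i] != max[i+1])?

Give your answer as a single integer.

step 1: append 43 -> window=[43] (not full yet)
step 2: append 4 -> window=[43, 4] (not full yet)
step 3: append 12 -> window=[43, 4, 12] (not full yet)
step 4: append 14 -> window=[43, 4, 12, 14] (not full yet)
step 5: append 55 -> window=[43, 4, 12, 14, 55] -> max=55
step 6: append 6 -> window=[4, 12, 14, 55, 6] -> max=55
step 7: append 19 -> window=[12, 14, 55, 6, 19] -> max=55
step 8: append 29 -> window=[14, 55, 6, 19, 29] -> max=55
step 9: append 18 -> window=[55, 6, 19, 29, 18] -> max=55
step 10: append 51 -> window=[6, 19, 29, 18, 51] -> max=51
step 11: append 34 -> window=[19, 29, 18, 51, 34] -> max=51
step 12: append 20 -> window=[29, 18, 51, 34, 20] -> max=51
Recorded maximums: 55 55 55 55 55 51 51 51
Changes between consecutive maximums: 1

Answer: 1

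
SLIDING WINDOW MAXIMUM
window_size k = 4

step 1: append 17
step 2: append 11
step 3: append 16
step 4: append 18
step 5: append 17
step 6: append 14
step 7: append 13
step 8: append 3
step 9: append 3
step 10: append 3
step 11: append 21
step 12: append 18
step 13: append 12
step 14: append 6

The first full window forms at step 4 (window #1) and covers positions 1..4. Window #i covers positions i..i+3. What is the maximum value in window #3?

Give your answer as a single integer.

step 1: append 17 -> window=[17] (not full yet)
step 2: append 11 -> window=[17, 11] (not full yet)
step 3: append 16 -> window=[17, 11, 16] (not full yet)
step 4: append 18 -> window=[17, 11, 16, 18] -> max=18
step 5: append 17 -> window=[11, 16, 18, 17] -> max=18
step 6: append 14 -> window=[16, 18, 17, 14] -> max=18
Window #3 max = 18

Answer: 18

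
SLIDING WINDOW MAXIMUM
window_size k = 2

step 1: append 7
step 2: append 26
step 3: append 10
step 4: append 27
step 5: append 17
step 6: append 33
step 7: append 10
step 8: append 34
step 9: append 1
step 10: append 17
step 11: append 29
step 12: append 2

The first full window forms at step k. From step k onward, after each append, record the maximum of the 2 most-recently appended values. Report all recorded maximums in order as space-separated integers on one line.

step 1: append 7 -> window=[7] (not full yet)
step 2: append 26 -> window=[7, 26] -> max=26
step 3: append 10 -> window=[26, 10] -> max=26
step 4: append 27 -> window=[10, 27] -> max=27
step 5: append 17 -> window=[27, 17] -> max=27
step 6: append 33 -> window=[17, 33] -> max=33
step 7: append 10 -> window=[33, 10] -> max=33
step 8: append 34 -> window=[10, 34] -> max=34
step 9: append 1 -> window=[34, 1] -> max=34
step 10: append 17 -> window=[1, 17] -> max=17
step 11: append 29 -> window=[17, 29] -> max=29
step 12: append 2 -> window=[29, 2] -> max=29

Answer: 26 26 27 27 33 33 34 34 17 29 29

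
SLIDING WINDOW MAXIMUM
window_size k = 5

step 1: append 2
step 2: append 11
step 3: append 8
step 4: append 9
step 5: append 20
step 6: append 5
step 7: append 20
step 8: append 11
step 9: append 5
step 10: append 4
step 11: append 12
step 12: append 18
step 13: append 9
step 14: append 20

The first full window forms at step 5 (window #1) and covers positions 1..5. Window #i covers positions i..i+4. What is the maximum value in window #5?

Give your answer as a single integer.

Answer: 20

Derivation:
step 1: append 2 -> window=[2] (not full yet)
step 2: append 11 -> window=[2, 11] (not full yet)
step 3: append 8 -> window=[2, 11, 8] (not full yet)
step 4: append 9 -> window=[2, 11, 8, 9] (not full yet)
step 5: append 20 -> window=[2, 11, 8, 9, 20] -> max=20
step 6: append 5 -> window=[11, 8, 9, 20, 5] -> max=20
step 7: append 20 -> window=[8, 9, 20, 5, 20] -> max=20
step 8: append 11 -> window=[9, 20, 5, 20, 11] -> max=20
step 9: append 5 -> window=[20, 5, 20, 11, 5] -> max=20
Window #5 max = 20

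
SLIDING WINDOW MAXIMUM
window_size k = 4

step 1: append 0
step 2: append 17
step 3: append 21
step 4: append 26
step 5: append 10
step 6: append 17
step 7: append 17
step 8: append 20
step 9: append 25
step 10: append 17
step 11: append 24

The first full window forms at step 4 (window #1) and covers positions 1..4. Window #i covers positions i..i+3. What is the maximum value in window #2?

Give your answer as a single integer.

Answer: 26

Derivation:
step 1: append 0 -> window=[0] (not full yet)
step 2: append 17 -> window=[0, 17] (not full yet)
step 3: append 21 -> window=[0, 17, 21] (not full yet)
step 4: append 26 -> window=[0, 17, 21, 26] -> max=26
step 5: append 10 -> window=[17, 21, 26, 10] -> max=26
Window #2 max = 26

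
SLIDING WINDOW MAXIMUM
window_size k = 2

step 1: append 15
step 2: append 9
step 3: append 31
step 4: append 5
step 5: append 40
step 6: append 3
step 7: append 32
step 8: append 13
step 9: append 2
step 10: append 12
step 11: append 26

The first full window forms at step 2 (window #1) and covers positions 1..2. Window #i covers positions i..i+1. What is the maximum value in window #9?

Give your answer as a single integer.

Answer: 12

Derivation:
step 1: append 15 -> window=[15] (not full yet)
step 2: append 9 -> window=[15, 9] -> max=15
step 3: append 31 -> window=[9, 31] -> max=31
step 4: append 5 -> window=[31, 5] -> max=31
step 5: append 40 -> window=[5, 40] -> max=40
step 6: append 3 -> window=[40, 3] -> max=40
step 7: append 32 -> window=[3, 32] -> max=32
step 8: append 13 -> window=[32, 13] -> max=32
step 9: append 2 -> window=[13, 2] -> max=13
step 10: append 12 -> window=[2, 12] -> max=12
Window #9 max = 12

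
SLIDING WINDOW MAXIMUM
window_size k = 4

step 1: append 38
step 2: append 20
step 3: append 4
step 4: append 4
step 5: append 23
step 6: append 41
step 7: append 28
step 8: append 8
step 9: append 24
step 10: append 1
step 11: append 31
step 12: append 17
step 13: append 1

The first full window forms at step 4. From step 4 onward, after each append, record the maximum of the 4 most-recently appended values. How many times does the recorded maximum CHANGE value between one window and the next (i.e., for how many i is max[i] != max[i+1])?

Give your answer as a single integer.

Answer: 4

Derivation:
step 1: append 38 -> window=[38] (not full yet)
step 2: append 20 -> window=[38, 20] (not full yet)
step 3: append 4 -> window=[38, 20, 4] (not full yet)
step 4: append 4 -> window=[38, 20, 4, 4] -> max=38
step 5: append 23 -> window=[20, 4, 4, 23] -> max=23
step 6: append 41 -> window=[4, 4, 23, 41] -> max=41
step 7: append 28 -> window=[4, 23, 41, 28] -> max=41
step 8: append 8 -> window=[23, 41, 28, 8] -> max=41
step 9: append 24 -> window=[41, 28, 8, 24] -> max=41
step 10: append 1 -> window=[28, 8, 24, 1] -> max=28
step 11: append 31 -> window=[8, 24, 1, 31] -> max=31
step 12: append 17 -> window=[24, 1, 31, 17] -> max=31
step 13: append 1 -> window=[1, 31, 17, 1] -> max=31
Recorded maximums: 38 23 41 41 41 41 28 31 31 31
Changes between consecutive maximums: 4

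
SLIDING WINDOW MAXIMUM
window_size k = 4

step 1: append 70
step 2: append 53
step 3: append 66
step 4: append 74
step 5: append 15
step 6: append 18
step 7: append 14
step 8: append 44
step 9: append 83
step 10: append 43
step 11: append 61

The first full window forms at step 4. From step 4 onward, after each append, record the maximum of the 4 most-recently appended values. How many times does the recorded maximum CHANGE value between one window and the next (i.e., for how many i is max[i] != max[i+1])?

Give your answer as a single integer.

Answer: 2

Derivation:
step 1: append 70 -> window=[70] (not full yet)
step 2: append 53 -> window=[70, 53] (not full yet)
step 3: append 66 -> window=[70, 53, 66] (not full yet)
step 4: append 74 -> window=[70, 53, 66, 74] -> max=74
step 5: append 15 -> window=[53, 66, 74, 15] -> max=74
step 6: append 18 -> window=[66, 74, 15, 18] -> max=74
step 7: append 14 -> window=[74, 15, 18, 14] -> max=74
step 8: append 44 -> window=[15, 18, 14, 44] -> max=44
step 9: append 83 -> window=[18, 14, 44, 83] -> max=83
step 10: append 43 -> window=[14, 44, 83, 43] -> max=83
step 11: append 61 -> window=[44, 83, 43, 61] -> max=83
Recorded maximums: 74 74 74 74 44 83 83 83
Changes between consecutive maximums: 2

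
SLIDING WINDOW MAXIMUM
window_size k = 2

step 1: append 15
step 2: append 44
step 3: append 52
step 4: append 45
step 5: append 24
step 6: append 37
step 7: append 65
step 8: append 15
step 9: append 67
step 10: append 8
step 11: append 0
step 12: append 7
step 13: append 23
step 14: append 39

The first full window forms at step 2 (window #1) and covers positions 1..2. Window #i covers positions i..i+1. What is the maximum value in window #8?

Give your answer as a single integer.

step 1: append 15 -> window=[15] (not full yet)
step 2: append 44 -> window=[15, 44] -> max=44
step 3: append 52 -> window=[44, 52] -> max=52
step 4: append 45 -> window=[52, 45] -> max=52
step 5: append 24 -> window=[45, 24] -> max=45
step 6: append 37 -> window=[24, 37] -> max=37
step 7: append 65 -> window=[37, 65] -> max=65
step 8: append 15 -> window=[65, 15] -> max=65
step 9: append 67 -> window=[15, 67] -> max=67
Window #8 max = 67

Answer: 67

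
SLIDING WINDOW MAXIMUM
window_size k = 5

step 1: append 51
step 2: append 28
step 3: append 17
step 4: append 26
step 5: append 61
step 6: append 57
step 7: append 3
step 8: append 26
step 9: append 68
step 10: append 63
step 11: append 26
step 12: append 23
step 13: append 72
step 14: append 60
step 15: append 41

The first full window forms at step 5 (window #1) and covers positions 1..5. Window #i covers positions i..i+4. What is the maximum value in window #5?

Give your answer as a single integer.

step 1: append 51 -> window=[51] (not full yet)
step 2: append 28 -> window=[51, 28] (not full yet)
step 3: append 17 -> window=[51, 28, 17] (not full yet)
step 4: append 26 -> window=[51, 28, 17, 26] (not full yet)
step 5: append 61 -> window=[51, 28, 17, 26, 61] -> max=61
step 6: append 57 -> window=[28, 17, 26, 61, 57] -> max=61
step 7: append 3 -> window=[17, 26, 61, 57, 3] -> max=61
step 8: append 26 -> window=[26, 61, 57, 3, 26] -> max=61
step 9: append 68 -> window=[61, 57, 3, 26, 68] -> max=68
Window #5 max = 68

Answer: 68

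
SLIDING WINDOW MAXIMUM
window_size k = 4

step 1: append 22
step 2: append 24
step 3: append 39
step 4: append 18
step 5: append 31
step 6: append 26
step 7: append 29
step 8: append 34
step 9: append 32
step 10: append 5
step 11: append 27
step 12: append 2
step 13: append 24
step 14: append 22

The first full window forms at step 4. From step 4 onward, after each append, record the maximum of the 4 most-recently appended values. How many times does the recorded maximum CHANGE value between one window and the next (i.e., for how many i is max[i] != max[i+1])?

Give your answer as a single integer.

step 1: append 22 -> window=[22] (not full yet)
step 2: append 24 -> window=[22, 24] (not full yet)
step 3: append 39 -> window=[22, 24, 39] (not full yet)
step 4: append 18 -> window=[22, 24, 39, 18] -> max=39
step 5: append 31 -> window=[24, 39, 18, 31] -> max=39
step 6: append 26 -> window=[39, 18, 31, 26] -> max=39
step 7: append 29 -> window=[18, 31, 26, 29] -> max=31
step 8: append 34 -> window=[31, 26, 29, 34] -> max=34
step 9: append 32 -> window=[26, 29, 34, 32] -> max=34
step 10: append 5 -> window=[29, 34, 32, 5] -> max=34
step 11: append 27 -> window=[34, 32, 5, 27] -> max=34
step 12: append 2 -> window=[32, 5, 27, 2] -> max=32
step 13: append 24 -> window=[5, 27, 2, 24] -> max=27
step 14: append 22 -> window=[27, 2, 24, 22] -> max=27
Recorded maximums: 39 39 39 31 34 34 34 34 32 27 27
Changes between consecutive maximums: 4

Answer: 4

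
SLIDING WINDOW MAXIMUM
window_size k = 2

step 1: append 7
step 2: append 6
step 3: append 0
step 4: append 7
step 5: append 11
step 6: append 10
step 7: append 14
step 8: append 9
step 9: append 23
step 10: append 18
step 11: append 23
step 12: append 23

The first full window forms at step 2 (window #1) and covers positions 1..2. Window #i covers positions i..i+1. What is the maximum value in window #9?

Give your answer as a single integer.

Answer: 23

Derivation:
step 1: append 7 -> window=[7] (not full yet)
step 2: append 6 -> window=[7, 6] -> max=7
step 3: append 0 -> window=[6, 0] -> max=6
step 4: append 7 -> window=[0, 7] -> max=7
step 5: append 11 -> window=[7, 11] -> max=11
step 6: append 10 -> window=[11, 10] -> max=11
step 7: append 14 -> window=[10, 14] -> max=14
step 8: append 9 -> window=[14, 9] -> max=14
step 9: append 23 -> window=[9, 23] -> max=23
step 10: append 18 -> window=[23, 18] -> max=23
Window #9 max = 23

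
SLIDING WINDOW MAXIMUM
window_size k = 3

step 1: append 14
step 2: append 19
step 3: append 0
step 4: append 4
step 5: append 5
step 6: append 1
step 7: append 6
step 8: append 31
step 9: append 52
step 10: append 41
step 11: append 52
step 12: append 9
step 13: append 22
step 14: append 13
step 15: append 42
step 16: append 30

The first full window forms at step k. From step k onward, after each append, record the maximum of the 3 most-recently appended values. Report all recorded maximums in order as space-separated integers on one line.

step 1: append 14 -> window=[14] (not full yet)
step 2: append 19 -> window=[14, 19] (not full yet)
step 3: append 0 -> window=[14, 19, 0] -> max=19
step 4: append 4 -> window=[19, 0, 4] -> max=19
step 5: append 5 -> window=[0, 4, 5] -> max=5
step 6: append 1 -> window=[4, 5, 1] -> max=5
step 7: append 6 -> window=[5, 1, 6] -> max=6
step 8: append 31 -> window=[1, 6, 31] -> max=31
step 9: append 52 -> window=[6, 31, 52] -> max=52
step 10: append 41 -> window=[31, 52, 41] -> max=52
step 11: append 52 -> window=[52, 41, 52] -> max=52
step 12: append 9 -> window=[41, 52, 9] -> max=52
step 13: append 22 -> window=[52, 9, 22] -> max=52
step 14: append 13 -> window=[9, 22, 13] -> max=22
step 15: append 42 -> window=[22, 13, 42] -> max=42
step 16: append 30 -> window=[13, 42, 30] -> max=42

Answer: 19 19 5 5 6 31 52 52 52 52 52 22 42 42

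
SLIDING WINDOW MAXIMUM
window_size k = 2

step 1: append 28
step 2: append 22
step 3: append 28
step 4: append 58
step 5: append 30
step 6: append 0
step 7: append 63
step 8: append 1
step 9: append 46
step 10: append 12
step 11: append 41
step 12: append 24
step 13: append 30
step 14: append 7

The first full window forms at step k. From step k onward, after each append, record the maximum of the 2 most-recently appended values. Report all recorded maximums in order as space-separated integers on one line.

Answer: 28 28 58 58 30 63 63 46 46 41 41 30 30

Derivation:
step 1: append 28 -> window=[28] (not full yet)
step 2: append 22 -> window=[28, 22] -> max=28
step 3: append 28 -> window=[22, 28] -> max=28
step 4: append 58 -> window=[28, 58] -> max=58
step 5: append 30 -> window=[58, 30] -> max=58
step 6: append 0 -> window=[30, 0] -> max=30
step 7: append 63 -> window=[0, 63] -> max=63
step 8: append 1 -> window=[63, 1] -> max=63
step 9: append 46 -> window=[1, 46] -> max=46
step 10: append 12 -> window=[46, 12] -> max=46
step 11: append 41 -> window=[12, 41] -> max=41
step 12: append 24 -> window=[41, 24] -> max=41
step 13: append 30 -> window=[24, 30] -> max=30
step 14: append 7 -> window=[30, 7] -> max=30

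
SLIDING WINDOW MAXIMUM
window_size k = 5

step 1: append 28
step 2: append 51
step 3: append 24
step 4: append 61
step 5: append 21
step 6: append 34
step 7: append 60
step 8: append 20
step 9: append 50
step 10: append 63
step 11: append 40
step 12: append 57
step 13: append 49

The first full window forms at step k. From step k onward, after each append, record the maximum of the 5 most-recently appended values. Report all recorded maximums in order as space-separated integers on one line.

Answer: 61 61 61 61 60 63 63 63 63

Derivation:
step 1: append 28 -> window=[28] (not full yet)
step 2: append 51 -> window=[28, 51] (not full yet)
step 3: append 24 -> window=[28, 51, 24] (not full yet)
step 4: append 61 -> window=[28, 51, 24, 61] (not full yet)
step 5: append 21 -> window=[28, 51, 24, 61, 21] -> max=61
step 6: append 34 -> window=[51, 24, 61, 21, 34] -> max=61
step 7: append 60 -> window=[24, 61, 21, 34, 60] -> max=61
step 8: append 20 -> window=[61, 21, 34, 60, 20] -> max=61
step 9: append 50 -> window=[21, 34, 60, 20, 50] -> max=60
step 10: append 63 -> window=[34, 60, 20, 50, 63] -> max=63
step 11: append 40 -> window=[60, 20, 50, 63, 40] -> max=63
step 12: append 57 -> window=[20, 50, 63, 40, 57] -> max=63
step 13: append 49 -> window=[50, 63, 40, 57, 49] -> max=63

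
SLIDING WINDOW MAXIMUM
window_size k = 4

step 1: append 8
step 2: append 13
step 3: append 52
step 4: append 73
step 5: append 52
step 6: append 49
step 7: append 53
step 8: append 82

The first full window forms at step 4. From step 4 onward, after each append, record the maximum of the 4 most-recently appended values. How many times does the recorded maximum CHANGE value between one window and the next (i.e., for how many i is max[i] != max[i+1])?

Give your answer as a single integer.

Answer: 1

Derivation:
step 1: append 8 -> window=[8] (not full yet)
step 2: append 13 -> window=[8, 13] (not full yet)
step 3: append 52 -> window=[8, 13, 52] (not full yet)
step 4: append 73 -> window=[8, 13, 52, 73] -> max=73
step 5: append 52 -> window=[13, 52, 73, 52] -> max=73
step 6: append 49 -> window=[52, 73, 52, 49] -> max=73
step 7: append 53 -> window=[73, 52, 49, 53] -> max=73
step 8: append 82 -> window=[52, 49, 53, 82] -> max=82
Recorded maximums: 73 73 73 73 82
Changes between consecutive maximums: 1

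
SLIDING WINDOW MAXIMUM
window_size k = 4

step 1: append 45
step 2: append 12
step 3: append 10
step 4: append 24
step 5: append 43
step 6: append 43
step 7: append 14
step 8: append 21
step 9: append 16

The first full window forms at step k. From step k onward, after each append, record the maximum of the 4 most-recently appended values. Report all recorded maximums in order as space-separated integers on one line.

Answer: 45 43 43 43 43 43

Derivation:
step 1: append 45 -> window=[45] (not full yet)
step 2: append 12 -> window=[45, 12] (not full yet)
step 3: append 10 -> window=[45, 12, 10] (not full yet)
step 4: append 24 -> window=[45, 12, 10, 24] -> max=45
step 5: append 43 -> window=[12, 10, 24, 43] -> max=43
step 6: append 43 -> window=[10, 24, 43, 43] -> max=43
step 7: append 14 -> window=[24, 43, 43, 14] -> max=43
step 8: append 21 -> window=[43, 43, 14, 21] -> max=43
step 9: append 16 -> window=[43, 14, 21, 16] -> max=43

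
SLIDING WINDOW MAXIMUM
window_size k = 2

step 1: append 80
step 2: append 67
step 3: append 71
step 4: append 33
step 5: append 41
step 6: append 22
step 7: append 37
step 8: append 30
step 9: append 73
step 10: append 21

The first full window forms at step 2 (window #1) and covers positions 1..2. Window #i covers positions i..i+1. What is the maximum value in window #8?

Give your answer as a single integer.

Answer: 73

Derivation:
step 1: append 80 -> window=[80] (not full yet)
step 2: append 67 -> window=[80, 67] -> max=80
step 3: append 71 -> window=[67, 71] -> max=71
step 4: append 33 -> window=[71, 33] -> max=71
step 5: append 41 -> window=[33, 41] -> max=41
step 6: append 22 -> window=[41, 22] -> max=41
step 7: append 37 -> window=[22, 37] -> max=37
step 8: append 30 -> window=[37, 30] -> max=37
step 9: append 73 -> window=[30, 73] -> max=73
Window #8 max = 73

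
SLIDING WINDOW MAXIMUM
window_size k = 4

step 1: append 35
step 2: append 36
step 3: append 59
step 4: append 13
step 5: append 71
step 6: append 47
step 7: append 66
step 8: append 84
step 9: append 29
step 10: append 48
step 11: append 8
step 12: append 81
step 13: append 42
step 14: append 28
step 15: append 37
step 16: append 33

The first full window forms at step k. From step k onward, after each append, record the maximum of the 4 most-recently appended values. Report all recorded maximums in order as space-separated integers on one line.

step 1: append 35 -> window=[35] (not full yet)
step 2: append 36 -> window=[35, 36] (not full yet)
step 3: append 59 -> window=[35, 36, 59] (not full yet)
step 4: append 13 -> window=[35, 36, 59, 13] -> max=59
step 5: append 71 -> window=[36, 59, 13, 71] -> max=71
step 6: append 47 -> window=[59, 13, 71, 47] -> max=71
step 7: append 66 -> window=[13, 71, 47, 66] -> max=71
step 8: append 84 -> window=[71, 47, 66, 84] -> max=84
step 9: append 29 -> window=[47, 66, 84, 29] -> max=84
step 10: append 48 -> window=[66, 84, 29, 48] -> max=84
step 11: append 8 -> window=[84, 29, 48, 8] -> max=84
step 12: append 81 -> window=[29, 48, 8, 81] -> max=81
step 13: append 42 -> window=[48, 8, 81, 42] -> max=81
step 14: append 28 -> window=[8, 81, 42, 28] -> max=81
step 15: append 37 -> window=[81, 42, 28, 37] -> max=81
step 16: append 33 -> window=[42, 28, 37, 33] -> max=42

Answer: 59 71 71 71 84 84 84 84 81 81 81 81 42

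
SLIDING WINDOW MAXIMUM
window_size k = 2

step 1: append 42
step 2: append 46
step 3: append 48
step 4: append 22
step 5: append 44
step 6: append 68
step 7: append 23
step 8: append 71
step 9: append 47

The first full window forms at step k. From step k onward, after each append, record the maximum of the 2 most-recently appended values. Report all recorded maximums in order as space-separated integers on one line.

Answer: 46 48 48 44 68 68 71 71

Derivation:
step 1: append 42 -> window=[42] (not full yet)
step 2: append 46 -> window=[42, 46] -> max=46
step 3: append 48 -> window=[46, 48] -> max=48
step 4: append 22 -> window=[48, 22] -> max=48
step 5: append 44 -> window=[22, 44] -> max=44
step 6: append 68 -> window=[44, 68] -> max=68
step 7: append 23 -> window=[68, 23] -> max=68
step 8: append 71 -> window=[23, 71] -> max=71
step 9: append 47 -> window=[71, 47] -> max=71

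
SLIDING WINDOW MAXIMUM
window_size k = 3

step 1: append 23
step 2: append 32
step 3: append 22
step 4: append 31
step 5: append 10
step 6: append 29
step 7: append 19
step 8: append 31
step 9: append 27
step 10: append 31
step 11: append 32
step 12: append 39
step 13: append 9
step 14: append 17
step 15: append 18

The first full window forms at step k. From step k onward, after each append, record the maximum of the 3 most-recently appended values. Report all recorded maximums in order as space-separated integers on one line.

Answer: 32 32 31 31 29 31 31 31 32 39 39 39 18

Derivation:
step 1: append 23 -> window=[23] (not full yet)
step 2: append 32 -> window=[23, 32] (not full yet)
step 3: append 22 -> window=[23, 32, 22] -> max=32
step 4: append 31 -> window=[32, 22, 31] -> max=32
step 5: append 10 -> window=[22, 31, 10] -> max=31
step 6: append 29 -> window=[31, 10, 29] -> max=31
step 7: append 19 -> window=[10, 29, 19] -> max=29
step 8: append 31 -> window=[29, 19, 31] -> max=31
step 9: append 27 -> window=[19, 31, 27] -> max=31
step 10: append 31 -> window=[31, 27, 31] -> max=31
step 11: append 32 -> window=[27, 31, 32] -> max=32
step 12: append 39 -> window=[31, 32, 39] -> max=39
step 13: append 9 -> window=[32, 39, 9] -> max=39
step 14: append 17 -> window=[39, 9, 17] -> max=39
step 15: append 18 -> window=[9, 17, 18] -> max=18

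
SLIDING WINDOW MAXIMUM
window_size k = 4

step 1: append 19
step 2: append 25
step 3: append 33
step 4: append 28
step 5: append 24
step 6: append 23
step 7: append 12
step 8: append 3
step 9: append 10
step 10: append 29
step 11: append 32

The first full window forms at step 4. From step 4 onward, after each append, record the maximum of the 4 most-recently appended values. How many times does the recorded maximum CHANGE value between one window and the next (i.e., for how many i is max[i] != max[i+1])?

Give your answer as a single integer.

step 1: append 19 -> window=[19] (not full yet)
step 2: append 25 -> window=[19, 25] (not full yet)
step 3: append 33 -> window=[19, 25, 33] (not full yet)
step 4: append 28 -> window=[19, 25, 33, 28] -> max=33
step 5: append 24 -> window=[25, 33, 28, 24] -> max=33
step 6: append 23 -> window=[33, 28, 24, 23] -> max=33
step 7: append 12 -> window=[28, 24, 23, 12] -> max=28
step 8: append 3 -> window=[24, 23, 12, 3] -> max=24
step 9: append 10 -> window=[23, 12, 3, 10] -> max=23
step 10: append 29 -> window=[12, 3, 10, 29] -> max=29
step 11: append 32 -> window=[3, 10, 29, 32] -> max=32
Recorded maximums: 33 33 33 28 24 23 29 32
Changes between consecutive maximums: 5

Answer: 5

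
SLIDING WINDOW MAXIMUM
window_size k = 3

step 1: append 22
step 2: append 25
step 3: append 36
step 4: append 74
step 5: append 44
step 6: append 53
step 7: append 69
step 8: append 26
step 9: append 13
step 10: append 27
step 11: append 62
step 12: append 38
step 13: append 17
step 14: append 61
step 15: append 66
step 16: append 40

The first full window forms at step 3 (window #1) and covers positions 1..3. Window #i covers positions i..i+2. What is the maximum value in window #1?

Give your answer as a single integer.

step 1: append 22 -> window=[22] (not full yet)
step 2: append 25 -> window=[22, 25] (not full yet)
step 3: append 36 -> window=[22, 25, 36] -> max=36
Window #1 max = 36

Answer: 36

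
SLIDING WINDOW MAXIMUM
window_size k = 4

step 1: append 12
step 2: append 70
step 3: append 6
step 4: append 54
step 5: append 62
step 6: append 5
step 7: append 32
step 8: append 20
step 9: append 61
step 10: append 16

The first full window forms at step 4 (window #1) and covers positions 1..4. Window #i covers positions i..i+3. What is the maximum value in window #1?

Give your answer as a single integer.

step 1: append 12 -> window=[12] (not full yet)
step 2: append 70 -> window=[12, 70] (not full yet)
step 3: append 6 -> window=[12, 70, 6] (not full yet)
step 4: append 54 -> window=[12, 70, 6, 54] -> max=70
Window #1 max = 70

Answer: 70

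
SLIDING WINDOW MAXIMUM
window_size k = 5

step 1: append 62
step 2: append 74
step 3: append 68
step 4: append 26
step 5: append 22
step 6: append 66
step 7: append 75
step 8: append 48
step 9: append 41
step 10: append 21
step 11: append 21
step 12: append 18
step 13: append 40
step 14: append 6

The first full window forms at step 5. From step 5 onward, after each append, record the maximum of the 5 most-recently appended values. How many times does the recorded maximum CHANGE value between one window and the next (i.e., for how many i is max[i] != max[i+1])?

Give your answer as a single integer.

step 1: append 62 -> window=[62] (not full yet)
step 2: append 74 -> window=[62, 74] (not full yet)
step 3: append 68 -> window=[62, 74, 68] (not full yet)
step 4: append 26 -> window=[62, 74, 68, 26] (not full yet)
step 5: append 22 -> window=[62, 74, 68, 26, 22] -> max=74
step 6: append 66 -> window=[74, 68, 26, 22, 66] -> max=74
step 7: append 75 -> window=[68, 26, 22, 66, 75] -> max=75
step 8: append 48 -> window=[26, 22, 66, 75, 48] -> max=75
step 9: append 41 -> window=[22, 66, 75, 48, 41] -> max=75
step 10: append 21 -> window=[66, 75, 48, 41, 21] -> max=75
step 11: append 21 -> window=[75, 48, 41, 21, 21] -> max=75
step 12: append 18 -> window=[48, 41, 21, 21, 18] -> max=48
step 13: append 40 -> window=[41, 21, 21, 18, 40] -> max=41
step 14: append 6 -> window=[21, 21, 18, 40, 6] -> max=40
Recorded maximums: 74 74 75 75 75 75 75 48 41 40
Changes between consecutive maximums: 4

Answer: 4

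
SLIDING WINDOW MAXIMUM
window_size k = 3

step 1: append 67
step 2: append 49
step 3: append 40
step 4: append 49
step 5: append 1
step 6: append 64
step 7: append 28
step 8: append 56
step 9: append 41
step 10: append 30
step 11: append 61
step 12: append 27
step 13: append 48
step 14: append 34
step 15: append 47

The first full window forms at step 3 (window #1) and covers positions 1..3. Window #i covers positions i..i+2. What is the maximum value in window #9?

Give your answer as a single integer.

step 1: append 67 -> window=[67] (not full yet)
step 2: append 49 -> window=[67, 49] (not full yet)
step 3: append 40 -> window=[67, 49, 40] -> max=67
step 4: append 49 -> window=[49, 40, 49] -> max=49
step 5: append 1 -> window=[40, 49, 1] -> max=49
step 6: append 64 -> window=[49, 1, 64] -> max=64
step 7: append 28 -> window=[1, 64, 28] -> max=64
step 8: append 56 -> window=[64, 28, 56] -> max=64
step 9: append 41 -> window=[28, 56, 41] -> max=56
step 10: append 30 -> window=[56, 41, 30] -> max=56
step 11: append 61 -> window=[41, 30, 61] -> max=61
Window #9 max = 61

Answer: 61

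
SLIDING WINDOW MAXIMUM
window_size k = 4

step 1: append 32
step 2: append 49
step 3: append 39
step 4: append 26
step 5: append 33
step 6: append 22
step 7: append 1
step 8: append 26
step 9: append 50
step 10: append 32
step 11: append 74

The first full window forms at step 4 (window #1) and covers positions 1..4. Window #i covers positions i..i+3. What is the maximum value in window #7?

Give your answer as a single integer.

Answer: 50

Derivation:
step 1: append 32 -> window=[32] (not full yet)
step 2: append 49 -> window=[32, 49] (not full yet)
step 3: append 39 -> window=[32, 49, 39] (not full yet)
step 4: append 26 -> window=[32, 49, 39, 26] -> max=49
step 5: append 33 -> window=[49, 39, 26, 33] -> max=49
step 6: append 22 -> window=[39, 26, 33, 22] -> max=39
step 7: append 1 -> window=[26, 33, 22, 1] -> max=33
step 8: append 26 -> window=[33, 22, 1, 26] -> max=33
step 9: append 50 -> window=[22, 1, 26, 50] -> max=50
step 10: append 32 -> window=[1, 26, 50, 32] -> max=50
Window #7 max = 50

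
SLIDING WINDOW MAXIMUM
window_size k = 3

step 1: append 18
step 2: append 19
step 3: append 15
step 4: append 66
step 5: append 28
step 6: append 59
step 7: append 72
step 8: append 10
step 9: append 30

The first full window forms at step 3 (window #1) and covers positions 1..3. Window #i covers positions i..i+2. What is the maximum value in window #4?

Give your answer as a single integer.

Answer: 66

Derivation:
step 1: append 18 -> window=[18] (not full yet)
step 2: append 19 -> window=[18, 19] (not full yet)
step 3: append 15 -> window=[18, 19, 15] -> max=19
step 4: append 66 -> window=[19, 15, 66] -> max=66
step 5: append 28 -> window=[15, 66, 28] -> max=66
step 6: append 59 -> window=[66, 28, 59] -> max=66
Window #4 max = 66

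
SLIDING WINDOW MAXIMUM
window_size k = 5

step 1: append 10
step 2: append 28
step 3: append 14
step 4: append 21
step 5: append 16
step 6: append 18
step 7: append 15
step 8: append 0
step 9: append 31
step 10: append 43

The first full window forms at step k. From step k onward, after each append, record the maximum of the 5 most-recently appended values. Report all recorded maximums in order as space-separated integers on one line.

Answer: 28 28 21 21 31 43

Derivation:
step 1: append 10 -> window=[10] (not full yet)
step 2: append 28 -> window=[10, 28] (not full yet)
step 3: append 14 -> window=[10, 28, 14] (not full yet)
step 4: append 21 -> window=[10, 28, 14, 21] (not full yet)
step 5: append 16 -> window=[10, 28, 14, 21, 16] -> max=28
step 6: append 18 -> window=[28, 14, 21, 16, 18] -> max=28
step 7: append 15 -> window=[14, 21, 16, 18, 15] -> max=21
step 8: append 0 -> window=[21, 16, 18, 15, 0] -> max=21
step 9: append 31 -> window=[16, 18, 15, 0, 31] -> max=31
step 10: append 43 -> window=[18, 15, 0, 31, 43] -> max=43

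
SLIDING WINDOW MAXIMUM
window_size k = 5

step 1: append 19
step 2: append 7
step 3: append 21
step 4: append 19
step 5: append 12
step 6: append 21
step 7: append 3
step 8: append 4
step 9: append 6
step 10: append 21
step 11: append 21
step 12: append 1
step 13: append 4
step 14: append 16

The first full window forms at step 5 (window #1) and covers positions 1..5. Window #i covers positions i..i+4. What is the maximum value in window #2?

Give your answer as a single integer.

Answer: 21

Derivation:
step 1: append 19 -> window=[19] (not full yet)
step 2: append 7 -> window=[19, 7] (not full yet)
step 3: append 21 -> window=[19, 7, 21] (not full yet)
step 4: append 19 -> window=[19, 7, 21, 19] (not full yet)
step 5: append 12 -> window=[19, 7, 21, 19, 12] -> max=21
step 6: append 21 -> window=[7, 21, 19, 12, 21] -> max=21
Window #2 max = 21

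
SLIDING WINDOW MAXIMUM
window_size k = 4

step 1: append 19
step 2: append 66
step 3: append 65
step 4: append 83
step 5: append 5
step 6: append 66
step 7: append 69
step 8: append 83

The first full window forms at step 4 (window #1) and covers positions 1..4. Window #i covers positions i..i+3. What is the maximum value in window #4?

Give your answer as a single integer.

step 1: append 19 -> window=[19] (not full yet)
step 2: append 66 -> window=[19, 66] (not full yet)
step 3: append 65 -> window=[19, 66, 65] (not full yet)
step 4: append 83 -> window=[19, 66, 65, 83] -> max=83
step 5: append 5 -> window=[66, 65, 83, 5] -> max=83
step 6: append 66 -> window=[65, 83, 5, 66] -> max=83
step 7: append 69 -> window=[83, 5, 66, 69] -> max=83
Window #4 max = 83

Answer: 83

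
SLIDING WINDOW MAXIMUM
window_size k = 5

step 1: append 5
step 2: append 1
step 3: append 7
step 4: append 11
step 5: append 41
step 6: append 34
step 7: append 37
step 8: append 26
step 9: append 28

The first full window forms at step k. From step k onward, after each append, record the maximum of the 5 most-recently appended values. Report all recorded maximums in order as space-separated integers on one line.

Answer: 41 41 41 41 41

Derivation:
step 1: append 5 -> window=[5] (not full yet)
step 2: append 1 -> window=[5, 1] (not full yet)
step 3: append 7 -> window=[5, 1, 7] (not full yet)
step 4: append 11 -> window=[5, 1, 7, 11] (not full yet)
step 5: append 41 -> window=[5, 1, 7, 11, 41] -> max=41
step 6: append 34 -> window=[1, 7, 11, 41, 34] -> max=41
step 7: append 37 -> window=[7, 11, 41, 34, 37] -> max=41
step 8: append 26 -> window=[11, 41, 34, 37, 26] -> max=41
step 9: append 28 -> window=[41, 34, 37, 26, 28] -> max=41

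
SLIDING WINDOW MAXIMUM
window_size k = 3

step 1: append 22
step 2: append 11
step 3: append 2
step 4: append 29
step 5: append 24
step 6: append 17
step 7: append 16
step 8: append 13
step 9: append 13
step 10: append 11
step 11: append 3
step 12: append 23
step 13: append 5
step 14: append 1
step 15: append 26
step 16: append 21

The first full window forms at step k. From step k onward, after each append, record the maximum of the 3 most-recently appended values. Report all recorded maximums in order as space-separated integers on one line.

Answer: 22 29 29 29 24 17 16 13 13 23 23 23 26 26

Derivation:
step 1: append 22 -> window=[22] (not full yet)
step 2: append 11 -> window=[22, 11] (not full yet)
step 3: append 2 -> window=[22, 11, 2] -> max=22
step 4: append 29 -> window=[11, 2, 29] -> max=29
step 5: append 24 -> window=[2, 29, 24] -> max=29
step 6: append 17 -> window=[29, 24, 17] -> max=29
step 7: append 16 -> window=[24, 17, 16] -> max=24
step 8: append 13 -> window=[17, 16, 13] -> max=17
step 9: append 13 -> window=[16, 13, 13] -> max=16
step 10: append 11 -> window=[13, 13, 11] -> max=13
step 11: append 3 -> window=[13, 11, 3] -> max=13
step 12: append 23 -> window=[11, 3, 23] -> max=23
step 13: append 5 -> window=[3, 23, 5] -> max=23
step 14: append 1 -> window=[23, 5, 1] -> max=23
step 15: append 26 -> window=[5, 1, 26] -> max=26
step 16: append 21 -> window=[1, 26, 21] -> max=26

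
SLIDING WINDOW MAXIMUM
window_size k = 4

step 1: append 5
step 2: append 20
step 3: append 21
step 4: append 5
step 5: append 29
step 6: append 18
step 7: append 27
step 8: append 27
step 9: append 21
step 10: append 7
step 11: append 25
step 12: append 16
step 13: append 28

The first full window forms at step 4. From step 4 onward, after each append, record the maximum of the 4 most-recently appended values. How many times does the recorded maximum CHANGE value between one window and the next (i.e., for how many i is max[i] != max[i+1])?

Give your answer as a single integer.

step 1: append 5 -> window=[5] (not full yet)
step 2: append 20 -> window=[5, 20] (not full yet)
step 3: append 21 -> window=[5, 20, 21] (not full yet)
step 4: append 5 -> window=[5, 20, 21, 5] -> max=21
step 5: append 29 -> window=[20, 21, 5, 29] -> max=29
step 6: append 18 -> window=[21, 5, 29, 18] -> max=29
step 7: append 27 -> window=[5, 29, 18, 27] -> max=29
step 8: append 27 -> window=[29, 18, 27, 27] -> max=29
step 9: append 21 -> window=[18, 27, 27, 21] -> max=27
step 10: append 7 -> window=[27, 27, 21, 7] -> max=27
step 11: append 25 -> window=[27, 21, 7, 25] -> max=27
step 12: append 16 -> window=[21, 7, 25, 16] -> max=25
step 13: append 28 -> window=[7, 25, 16, 28] -> max=28
Recorded maximums: 21 29 29 29 29 27 27 27 25 28
Changes between consecutive maximums: 4

Answer: 4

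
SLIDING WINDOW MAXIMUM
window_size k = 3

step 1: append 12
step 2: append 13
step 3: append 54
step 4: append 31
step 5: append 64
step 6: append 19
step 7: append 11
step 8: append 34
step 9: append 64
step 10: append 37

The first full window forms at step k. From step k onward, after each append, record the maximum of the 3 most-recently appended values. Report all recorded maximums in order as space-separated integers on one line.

step 1: append 12 -> window=[12] (not full yet)
step 2: append 13 -> window=[12, 13] (not full yet)
step 3: append 54 -> window=[12, 13, 54] -> max=54
step 4: append 31 -> window=[13, 54, 31] -> max=54
step 5: append 64 -> window=[54, 31, 64] -> max=64
step 6: append 19 -> window=[31, 64, 19] -> max=64
step 7: append 11 -> window=[64, 19, 11] -> max=64
step 8: append 34 -> window=[19, 11, 34] -> max=34
step 9: append 64 -> window=[11, 34, 64] -> max=64
step 10: append 37 -> window=[34, 64, 37] -> max=64

Answer: 54 54 64 64 64 34 64 64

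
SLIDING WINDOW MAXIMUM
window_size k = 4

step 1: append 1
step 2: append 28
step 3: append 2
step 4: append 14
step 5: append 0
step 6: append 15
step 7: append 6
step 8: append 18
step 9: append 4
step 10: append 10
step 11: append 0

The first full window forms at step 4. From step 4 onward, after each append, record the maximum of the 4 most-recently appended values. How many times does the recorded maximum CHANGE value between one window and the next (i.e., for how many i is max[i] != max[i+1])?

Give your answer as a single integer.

step 1: append 1 -> window=[1] (not full yet)
step 2: append 28 -> window=[1, 28] (not full yet)
step 3: append 2 -> window=[1, 28, 2] (not full yet)
step 4: append 14 -> window=[1, 28, 2, 14] -> max=28
step 5: append 0 -> window=[28, 2, 14, 0] -> max=28
step 6: append 15 -> window=[2, 14, 0, 15] -> max=15
step 7: append 6 -> window=[14, 0, 15, 6] -> max=15
step 8: append 18 -> window=[0, 15, 6, 18] -> max=18
step 9: append 4 -> window=[15, 6, 18, 4] -> max=18
step 10: append 10 -> window=[6, 18, 4, 10] -> max=18
step 11: append 0 -> window=[18, 4, 10, 0] -> max=18
Recorded maximums: 28 28 15 15 18 18 18 18
Changes between consecutive maximums: 2

Answer: 2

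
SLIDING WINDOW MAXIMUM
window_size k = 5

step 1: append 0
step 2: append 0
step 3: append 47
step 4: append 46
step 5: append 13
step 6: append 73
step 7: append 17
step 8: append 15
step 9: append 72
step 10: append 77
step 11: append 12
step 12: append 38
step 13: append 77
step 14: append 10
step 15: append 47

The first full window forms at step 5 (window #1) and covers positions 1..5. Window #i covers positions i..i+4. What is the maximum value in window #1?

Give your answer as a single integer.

step 1: append 0 -> window=[0] (not full yet)
step 2: append 0 -> window=[0, 0] (not full yet)
step 3: append 47 -> window=[0, 0, 47] (not full yet)
step 4: append 46 -> window=[0, 0, 47, 46] (not full yet)
step 5: append 13 -> window=[0, 0, 47, 46, 13] -> max=47
Window #1 max = 47

Answer: 47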